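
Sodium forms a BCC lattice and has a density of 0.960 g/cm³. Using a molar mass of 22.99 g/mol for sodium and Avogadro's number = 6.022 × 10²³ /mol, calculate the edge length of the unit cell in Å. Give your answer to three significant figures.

With Z = 2 atoms per BCC cell, a³ = Z·M/(N_A·ρ) = 2 × 22.99 / (6.022 × 10²³ × 0.9600 g/cm³) = 7.953 × 10^-23 cm³.
a = (7.953 × 10^-23)^(1/3) = 4.301 × 10^-8 cm = 4.30 Å.

4.30 Å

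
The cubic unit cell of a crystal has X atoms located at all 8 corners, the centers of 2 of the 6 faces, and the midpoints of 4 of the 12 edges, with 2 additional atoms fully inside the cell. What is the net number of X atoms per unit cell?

Corner atoms are shared by 8 cells (1/8 each), face atoms by 2 (1/2 each), edge atoms by 4 (1/4 each), interior atoms are unshared.
Net atoms = 8 × 1/8 + 2 × 1/2 + 4 × 1/4 + 2 = 1 + 1 + 1 + 2 = 5.

5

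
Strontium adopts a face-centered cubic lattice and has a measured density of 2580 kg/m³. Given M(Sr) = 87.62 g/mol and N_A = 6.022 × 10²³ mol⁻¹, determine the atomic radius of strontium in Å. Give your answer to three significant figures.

2.15 Å

For an FCC cell (Z = 4), a³ = Z·M/(N_A·ρ) = 4 × 87.62 / (6.022 × 10²³ × 2.580) = 2.256 × 10^-22 cm³, so a = 6.087 × 10^-8 cm = 6.087 Å.
Atoms touch along the face diagonal, so √2·a = 4r, so r = 0.3536 × a = 2.15 Å.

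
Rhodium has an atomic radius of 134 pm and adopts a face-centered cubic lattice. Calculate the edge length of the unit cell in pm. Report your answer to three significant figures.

In an FCC lattice, atoms touch along the face diagonal, so √2·a = 4r.
a = 4r/√2 = 4 × 134 / 1.4142 = 379 pm.

379 pm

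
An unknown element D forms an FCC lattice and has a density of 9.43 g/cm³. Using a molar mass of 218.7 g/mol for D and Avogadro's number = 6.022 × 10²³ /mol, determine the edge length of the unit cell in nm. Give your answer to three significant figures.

0.536 nm

With Z = 4 atoms per FCC cell, a³ = Z·M/(N_A·ρ) = 4 × 218.7 / (6.022 × 10²³ × 9.430 g/cm³) = 1.540 × 10^-22 cm³.
a = (1.540 × 10^-22)^(1/3) = 5.361 × 10^-8 cm = 0.536 nm.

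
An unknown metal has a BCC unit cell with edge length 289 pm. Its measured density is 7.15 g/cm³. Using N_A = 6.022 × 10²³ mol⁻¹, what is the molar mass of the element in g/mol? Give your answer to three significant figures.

A BCC cell has Z = 2 atoms; a = 2.890 × 10^-8 cm.
M = ρ·N_A·a³/Z = 7.15 × 6.022 × 10²³ × 2.414 × 10^-23 / 2 = 52.0 g/mol.

52.0 g/mol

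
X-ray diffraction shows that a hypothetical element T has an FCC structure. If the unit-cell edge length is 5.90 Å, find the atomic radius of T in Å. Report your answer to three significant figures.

In an FCC lattice, atoms touch along the face diagonal, so √2·a = 4r.
r = √2·a/4 = 1.4142 × 5.90 / 4 = 2.09 Å.

2.09 Å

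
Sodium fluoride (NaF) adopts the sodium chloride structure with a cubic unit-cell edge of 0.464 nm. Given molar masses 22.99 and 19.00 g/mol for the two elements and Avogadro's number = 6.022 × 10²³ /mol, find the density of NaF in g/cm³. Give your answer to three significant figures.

2.79 g/cm³

The sodium chloride structure contains Z = 4 formula units per cell; M(NaF) = 22.99 + 19.00 = 41.99 g/mol.
a³ = (4.640 × 10^-8 cm)³ = 9.990 × 10^-23 cm³.
ρ = 4 × 41.99 / (6.022 × 10²³ × 9.990 × 10^-23) = 2.792 g/cm³.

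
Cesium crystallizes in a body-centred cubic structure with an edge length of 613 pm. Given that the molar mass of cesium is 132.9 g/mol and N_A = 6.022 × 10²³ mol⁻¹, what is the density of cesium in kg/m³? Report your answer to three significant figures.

A BCC unit cell contains Z = 2 atoms.
Cell volume: a³ = (613 pm)³ = (6.130 × 10^-8 cm)³ = 2.303 × 10^-22 cm³.
ρ = Z·M/(N_A·a³) = 2 × 132.9 / (6.022 × 10²³ × 2.303 × 10^-22) = 1.916 g/cm³ = 1920 kg/m³.

1920 kg/m³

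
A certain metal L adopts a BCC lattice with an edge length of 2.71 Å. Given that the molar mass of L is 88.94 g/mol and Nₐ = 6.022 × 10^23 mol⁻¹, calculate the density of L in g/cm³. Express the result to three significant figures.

A BCC unit cell contains Z = 2 atoms.
Cell volume: a³ = (2.71 Å)³ = (2.710 × 10^-8 cm)³ = 1.990 × 10^-23 cm³.
ρ = Z·M/(N_A·a³) = 2 × 88.94 / (6.022 × 10²³ × 1.990 × 10^-23) = 14.84 g/cm³.

14.8 g/cm³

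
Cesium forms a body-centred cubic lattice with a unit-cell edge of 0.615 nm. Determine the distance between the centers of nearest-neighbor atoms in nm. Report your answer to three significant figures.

0.533 nm

In a BCC structure, atoms touch along the body diagonal, so √3·a = 4r; the nearest-neighbor distance equals 2r = 0.8660·a.
d = 0.8660 × 0.615 = 0.533 nm.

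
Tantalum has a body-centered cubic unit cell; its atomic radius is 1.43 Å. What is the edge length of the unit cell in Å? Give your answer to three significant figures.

3.30 Å

In a BCC lattice, atoms touch along the body diagonal, so √3·a = 4r.
a = 4r/√3 = 4 × 1.43 / 1.7321 = 3.30 Å.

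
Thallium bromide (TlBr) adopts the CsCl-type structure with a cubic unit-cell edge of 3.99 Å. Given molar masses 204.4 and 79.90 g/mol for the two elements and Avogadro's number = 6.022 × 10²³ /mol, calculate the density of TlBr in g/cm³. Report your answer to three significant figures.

The CsCl-type structure contains Z = 1 formula unit per cell; M(TlBr) = 204.4 + 79.90 = 284.3 g/mol.
a³ = (3.990 × 10^-8 cm)³ = 6.352 × 10^-23 cm³.
ρ = 1 × 284.3 / (6.022 × 10²³ × 6.352 × 10^-23) = 7.432 g/cm³.

7.43 g/cm³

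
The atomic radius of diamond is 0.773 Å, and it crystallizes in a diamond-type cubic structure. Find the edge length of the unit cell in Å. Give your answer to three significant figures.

3.57 Å

In a diamond cubic lattice, nearest neighbors lie along the body diagonal with √3·a = 8r.
a = 8r/√3 = 8 × 0.773 / 1.7321 = 3.57 Å.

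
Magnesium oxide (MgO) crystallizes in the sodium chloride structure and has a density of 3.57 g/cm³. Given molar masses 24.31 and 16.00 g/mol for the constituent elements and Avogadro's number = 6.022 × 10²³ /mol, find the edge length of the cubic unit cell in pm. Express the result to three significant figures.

422 pm

M(MgO) = 40.31 g/mol; Z = 4 formula units per cell.
a³ = Z·M/(N_A·ρ) = 4 × 40.31 / (6.022 × 10²³ × 3.57) = 7.500 × 10^-23 cm³, so a = 4.217 × 10^-8 cm = 422 pm.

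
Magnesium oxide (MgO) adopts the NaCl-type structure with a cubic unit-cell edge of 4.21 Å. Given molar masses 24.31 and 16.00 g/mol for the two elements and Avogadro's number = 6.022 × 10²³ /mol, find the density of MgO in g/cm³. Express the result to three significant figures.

The NaCl-type structure contains Z = 4 formula units per cell; M(MgO) = 24.31 + 16.00 = 40.31 g/mol.
a³ = (4.210 × 10^-8 cm)³ = 7.462 × 10^-23 cm³.
ρ = 4 × 40.31 / (6.022 × 10²³ × 7.462 × 10^-23) = 3.588 g/cm³.

3.59 g/cm³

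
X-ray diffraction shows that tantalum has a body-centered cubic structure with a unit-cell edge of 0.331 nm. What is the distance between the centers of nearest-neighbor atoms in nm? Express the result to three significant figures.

In a BCC structure, atoms touch along the body diagonal, so √3·a = 4r; the nearest-neighbor distance equals 2r = 0.8660·a.
d = 0.8660 × 0.331 = 0.287 nm.

0.287 nm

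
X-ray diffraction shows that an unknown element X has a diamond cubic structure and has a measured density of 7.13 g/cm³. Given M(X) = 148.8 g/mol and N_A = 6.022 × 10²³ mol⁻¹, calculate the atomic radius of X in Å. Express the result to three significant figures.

For a diamond cubic cell (Z = 8), a³ = Z·M/(N_A·ρ) = 8 × 148.8 / (6.022 × 10²³ × 7.130) = 2.772 × 10^-22 cm³, so a = 6.521 × 10^-8 cm = 6.521 Å.
Nearest neighbors lie along the body diagonal with √3·a = 8r, so r = 0.2165 × a = 1.41 Å.

1.41 Å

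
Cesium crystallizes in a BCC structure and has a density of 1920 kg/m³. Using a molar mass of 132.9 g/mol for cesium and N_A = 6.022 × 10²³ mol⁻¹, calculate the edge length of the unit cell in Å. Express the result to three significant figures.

6.13 Å

With Z = 2 atoms per BCC cell, a³ = Z·M/(N_A·ρ) = 2 × 132.9 / (6.022 × 10²³ × 1.920 g/cm³) = 2.299 × 10^-22 cm³.
a = (2.299 × 10^-22)^(1/3) = 6.126 × 10^-8 cm = 6.13 Å.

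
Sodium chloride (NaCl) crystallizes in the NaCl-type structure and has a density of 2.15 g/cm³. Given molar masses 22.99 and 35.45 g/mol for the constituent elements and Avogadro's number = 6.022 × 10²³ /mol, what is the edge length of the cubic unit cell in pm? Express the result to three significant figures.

565 pm

M(NaCl) = 58.44 g/mol; Z = 4 formula units per cell.
a³ = Z·M/(N_A·ρ) = 4 × 58.44 / (6.022 × 10²³ × 2.15) = 1.805 × 10^-22 cm³, so a = 5.652 × 10^-8 cm = 565 pm.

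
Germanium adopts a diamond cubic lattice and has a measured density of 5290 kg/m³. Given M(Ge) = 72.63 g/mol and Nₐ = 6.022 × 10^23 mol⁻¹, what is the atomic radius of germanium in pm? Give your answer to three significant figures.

For a diamond cubic cell (Z = 8), a³ = Z·M/(N_A·ρ) = 8 × 72.63 / (6.022 × 10²³ × 5.290) = 1.824 × 10^-22 cm³, so a = 5.671 × 10^-8 cm = 567.1 pm.
Nearest neighbors lie along the body diagonal with √3·a = 8r, so r = 0.2165 × a = 123 pm.

123 pm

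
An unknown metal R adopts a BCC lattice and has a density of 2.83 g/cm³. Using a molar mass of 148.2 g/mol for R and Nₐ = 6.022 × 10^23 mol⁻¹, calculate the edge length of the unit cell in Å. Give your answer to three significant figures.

5.58 Å

With Z = 2 atoms per BCC cell, a³ = Z·M/(N_A·ρ) = 2 × 148.2 / (6.022 × 10²³ × 2.830 g/cm³) = 1.739 × 10^-22 cm³.
a = (1.739 × 10^-22)^(1/3) = 5.582 × 10^-8 cm = 5.58 Å.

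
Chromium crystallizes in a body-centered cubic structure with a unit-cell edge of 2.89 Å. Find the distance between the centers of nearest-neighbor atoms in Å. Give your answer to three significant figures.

2.50 Å

In a BCC structure, atoms touch along the body diagonal, so √3·a = 4r; the nearest-neighbor distance equals 2r = 0.8660·a.
d = 0.8660 × 2.89 = 2.50 Å.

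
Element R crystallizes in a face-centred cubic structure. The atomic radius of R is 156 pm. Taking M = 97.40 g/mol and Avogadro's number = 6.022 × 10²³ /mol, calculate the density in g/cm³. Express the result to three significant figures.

In an FCC lattice, atoms touch along the face diagonal, so √2·a = 4r, giving a = 441.2 pm = 4.412 × 10^-8 cm.
With Z = 4, ρ = Z·M/(N_A·a³) = 4 × 97.40 / (6.022 × 10²³ × 8.590 × 10^-23) = 7.531 g/cm³.

7.53 g/cm³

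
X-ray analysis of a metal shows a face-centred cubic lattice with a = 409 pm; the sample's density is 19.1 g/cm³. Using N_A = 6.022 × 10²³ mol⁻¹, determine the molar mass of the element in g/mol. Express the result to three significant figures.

An FCC cell has Z = 4 atoms; a = 4.090 × 10^-8 cm.
M = ρ·N_A·a³/Z = 19.1 × 6.022 × 10²³ × 6.842 × 10^-23 / 4 = 197 g/mol.

197 g/mol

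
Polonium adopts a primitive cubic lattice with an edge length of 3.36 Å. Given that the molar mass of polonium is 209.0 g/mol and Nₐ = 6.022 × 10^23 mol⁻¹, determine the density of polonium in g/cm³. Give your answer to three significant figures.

9.15 g/cm³

A simple cubic unit cell contains Z = 1 atom.
Cell volume: a³ = (3.36 Å)³ = (3.360 × 10^-8 cm)³ = 3.793 × 10^-23 cm³.
ρ = Z·M/(N_A·a³) = 1 × 209.0 / (6.022 × 10²³ × 3.793 × 10^-23) = 9.149 g/cm³.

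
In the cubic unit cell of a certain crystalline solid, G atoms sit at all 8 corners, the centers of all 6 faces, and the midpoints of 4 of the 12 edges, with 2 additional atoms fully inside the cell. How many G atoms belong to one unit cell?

Corner atoms are shared by 8 cells (1/8 each), face atoms by 2 (1/2 each), edge atoms by 4 (1/4 each), interior atoms are unshared.
Net atoms = 8 × 1/8 + 6 × 1/2 + 4 × 1/4 + 2 = 1 + 3 + 1 + 2 = 7.

7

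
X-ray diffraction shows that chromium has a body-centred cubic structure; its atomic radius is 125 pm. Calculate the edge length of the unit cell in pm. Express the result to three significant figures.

289 pm

In a BCC lattice, atoms touch along the body diagonal, so √3·a = 4r.
a = 4r/√3 = 4 × 125 / 1.7321 = 289 pm.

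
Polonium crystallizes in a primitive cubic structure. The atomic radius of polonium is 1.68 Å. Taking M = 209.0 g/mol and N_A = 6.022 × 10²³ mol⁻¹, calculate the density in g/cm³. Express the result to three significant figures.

9.15 g/cm³

In a simple cubic lattice, atoms touch along the cell edge, so a = 2r, giving a = 3.360 Å = 3.360 × 10^-8 cm.
With Z = 1, ρ = Z·M/(N_A·a³) = 1 × 209.0 / (6.022 × 10²³ × 3.793 × 10^-23) = 9.149 g/cm³.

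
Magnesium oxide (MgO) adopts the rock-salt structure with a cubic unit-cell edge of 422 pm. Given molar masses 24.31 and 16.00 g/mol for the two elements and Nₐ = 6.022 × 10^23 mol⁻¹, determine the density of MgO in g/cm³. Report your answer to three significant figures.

3.56 g/cm³

The rock-salt structure contains Z = 4 formula units per cell; M(MgO) = 24.31 + 16.00 = 40.31 g/mol.
a³ = (4.220 × 10^-8 cm)³ = 7.515 × 10^-23 cm³.
ρ = 4 × 40.31 / (6.022 × 10²³ × 7.515 × 10^-23) = 3.563 g/cm³.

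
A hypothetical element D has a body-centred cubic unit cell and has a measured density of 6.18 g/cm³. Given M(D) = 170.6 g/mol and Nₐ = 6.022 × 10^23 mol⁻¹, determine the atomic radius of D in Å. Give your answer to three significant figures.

1.95 Å

For a BCC cell (Z = 2), a³ = Z·M/(N_A·ρ) = 2 × 170.6 / (6.022 × 10²³ × 6.180) = 9.168 × 10^-23 cm³, so a = 4.509 × 10^-8 cm = 4.509 Å.
Atoms touch along the body diagonal, so √3·a = 4r, so r = 0.4330 × a = 1.95 Å.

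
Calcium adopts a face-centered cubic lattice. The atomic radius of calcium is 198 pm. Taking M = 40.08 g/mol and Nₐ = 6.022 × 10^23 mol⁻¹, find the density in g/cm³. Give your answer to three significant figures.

1.52 g/cm³

In an FCC lattice, atoms touch along the face diagonal, so √2·a = 4r, giving a = 560.0 pm = 5.600 × 10^-8 cm.
With Z = 4, ρ = Z·M/(N_A·a³) = 4 × 40.08 / (6.022 × 10²³ × 1.756 × 10^-22) = 1.516 g/cm³.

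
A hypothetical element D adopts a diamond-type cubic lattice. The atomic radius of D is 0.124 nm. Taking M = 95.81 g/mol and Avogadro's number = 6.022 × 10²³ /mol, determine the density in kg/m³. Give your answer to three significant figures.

In a diamond cubic lattice, nearest neighbors lie along the body diagonal with √3·a = 8r, giving a = 0.5727 nm = 5.727 × 10^-8 cm.
With Z = 8, ρ = Z·M/(N_A·a³) = 8 × 95.81 / (6.022 × 10²³ × 1.879 × 10^-22) = 6.775 g/cm³ = 6770 kg/m³.

6770 kg/m³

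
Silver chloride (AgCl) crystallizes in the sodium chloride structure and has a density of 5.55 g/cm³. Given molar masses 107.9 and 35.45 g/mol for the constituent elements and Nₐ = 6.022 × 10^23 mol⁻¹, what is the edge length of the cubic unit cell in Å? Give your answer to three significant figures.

5.56 Å

M(AgCl) = 143.35 g/mol; Z = 4 formula units per cell.
a³ = Z·M/(N_A·ρ) = 4 × 143.35 / (6.022 × 10²³ × 5.55) = 1.716 × 10^-22 cm³, so a = 5.557 × 10^-8 cm = 5.56 Å.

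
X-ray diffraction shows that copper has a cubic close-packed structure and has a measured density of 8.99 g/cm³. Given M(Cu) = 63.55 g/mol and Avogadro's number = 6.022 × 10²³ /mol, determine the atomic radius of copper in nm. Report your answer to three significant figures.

0.128 nm

For an FCC cell (Z = 4), a³ = Z·M/(N_A·ρ) = 4 × 63.55 / (6.022 × 10²³ × 8.990) = 4.695 × 10^-23 cm³, so a = 3.608 × 10^-8 cm = 0.3608 nm.
Atoms touch along the face diagonal, so √2·a = 4r, so r = 0.3536 × a = 0.128 nm.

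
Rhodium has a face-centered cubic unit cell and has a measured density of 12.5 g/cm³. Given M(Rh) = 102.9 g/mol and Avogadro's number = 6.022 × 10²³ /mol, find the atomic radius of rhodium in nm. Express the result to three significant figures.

For an FCC cell (Z = 4), a³ = Z·M/(N_A·ρ) = 4 × 102.9 / (6.022 × 10²³ × 12.50) = 5.468 × 10^-23 cm³, so a = 3.796 × 10^-8 cm = 0.3796 nm.
Atoms touch along the face diagonal, so √2·a = 4r, so r = 0.3536 × a = 0.134 nm.

0.134 nm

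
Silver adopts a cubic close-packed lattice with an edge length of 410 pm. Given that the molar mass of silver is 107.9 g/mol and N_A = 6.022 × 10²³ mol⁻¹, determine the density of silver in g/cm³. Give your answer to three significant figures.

An FCC unit cell contains Z = 4 atoms.
Cell volume: a³ = (410 pm)³ = (4.100 × 10^-8 cm)³ = 6.892 × 10^-23 cm³.
ρ = Z·M/(N_A·a³) = 4 × 107.9 / (6.022 × 10²³ × 6.892 × 10^-23) = 10.40 g/cm³.

10.4 g/cm³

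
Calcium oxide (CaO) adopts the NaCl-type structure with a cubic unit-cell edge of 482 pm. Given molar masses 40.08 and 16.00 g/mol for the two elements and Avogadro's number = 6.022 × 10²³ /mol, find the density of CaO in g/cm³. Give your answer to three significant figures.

The NaCl-type structure contains Z = 4 formula units per cell; M(CaO) = 40.08 + 16.00 = 56.08 g/mol.
a³ = (4.820 × 10^-8 cm)³ = 1.120 × 10^-22 cm³.
ρ = 4 × 56.08 / (6.022 × 10²³ × 1.120 × 10^-22) = 3.326 g/cm³.

3.33 g/cm³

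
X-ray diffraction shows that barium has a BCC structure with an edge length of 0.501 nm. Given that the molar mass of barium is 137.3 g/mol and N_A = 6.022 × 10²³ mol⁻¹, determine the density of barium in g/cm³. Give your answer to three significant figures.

A BCC unit cell contains Z = 2 atoms.
Cell volume: a³ = (0.501 nm)³ = (5.010 × 10^-8 cm)³ = 1.258 × 10^-22 cm³.
ρ = Z·M/(N_A·a³) = 2 × 137.3 / (6.022 × 10²³ × 1.258 × 10^-22) = 3.626 g/cm³.

3.63 g/cm³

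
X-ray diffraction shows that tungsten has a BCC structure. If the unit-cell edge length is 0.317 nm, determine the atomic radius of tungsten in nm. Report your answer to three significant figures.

0.137 nm

In a BCC lattice, atoms touch along the body diagonal, so √3·a = 4r.
r = √3·a/4 = 1.7321 × 0.317 / 4 = 0.137 nm.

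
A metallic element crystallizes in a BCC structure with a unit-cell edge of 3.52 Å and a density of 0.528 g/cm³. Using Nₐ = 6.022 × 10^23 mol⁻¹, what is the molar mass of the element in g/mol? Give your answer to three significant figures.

6.93 g/mol

A BCC cell has Z = 2 atoms; a = 3.520 × 10^-8 cm.
M = ρ·N_A·a³/Z = 0.528 × 6.022 × 10²³ × 4.361 × 10^-23 / 2 = 6.93 g/mol.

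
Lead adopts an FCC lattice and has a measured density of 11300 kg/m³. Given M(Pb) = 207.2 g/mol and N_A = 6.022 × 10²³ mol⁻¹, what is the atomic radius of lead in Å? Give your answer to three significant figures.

1.75 Å

For an FCC cell (Z = 4), a³ = Z·M/(N_A·ρ) = 4 × 207.2 / (6.022 × 10²³ × 11.30) = 1.218 × 10^-22 cm³, so a = 4.957 × 10^-8 cm = 4.957 Å.
Atoms touch along the face diagonal, so √2·a = 4r, so r = 0.3536 × a = 1.75 Å.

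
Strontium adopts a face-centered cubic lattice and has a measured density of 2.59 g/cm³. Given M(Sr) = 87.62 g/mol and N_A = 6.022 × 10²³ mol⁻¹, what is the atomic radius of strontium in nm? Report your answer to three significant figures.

0.215 nm

For an FCC cell (Z = 4), a³ = Z·M/(N_A·ρ) = 4 × 87.62 / (6.022 × 10²³ × 2.590) = 2.247 × 10^-22 cm³, so a = 6.080 × 10^-8 cm = 0.6080 nm.
Atoms touch along the face diagonal, so √2·a = 4r, so r = 0.3536 × a = 0.215 nm.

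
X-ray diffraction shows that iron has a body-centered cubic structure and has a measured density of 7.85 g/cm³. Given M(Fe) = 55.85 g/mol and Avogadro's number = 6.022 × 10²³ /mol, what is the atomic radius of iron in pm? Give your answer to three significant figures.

For a BCC cell (Z = 2), a³ = Z·M/(N_A·ρ) = 2 × 55.85 / (6.022 × 10²³ × 7.850) = 2.363 × 10^-23 cm³, so a = 2.870 × 10^-8 cm = 287.0 pm.
Atoms touch along the body diagonal, so √3·a = 4r, so r = 0.4330 × a = 124 pm.

124 pm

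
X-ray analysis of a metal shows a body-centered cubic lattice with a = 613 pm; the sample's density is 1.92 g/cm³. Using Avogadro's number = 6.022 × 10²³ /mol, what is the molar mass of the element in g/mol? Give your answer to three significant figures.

A BCC cell has Z = 2 atoms; a = 6.130 × 10^-8 cm.
M = ρ·N_A·a³/Z = 1.92 × 6.022 × 10²³ × 2.303 × 10^-22 / 2 = 133 g/mol.

133 g/mol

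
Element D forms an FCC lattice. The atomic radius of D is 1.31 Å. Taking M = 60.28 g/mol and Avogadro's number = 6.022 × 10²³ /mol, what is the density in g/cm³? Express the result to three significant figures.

In an FCC lattice, atoms touch along the face diagonal, so √2·a = 4r, giving a = 3.705 Å = 3.705 × 10^-8 cm.
With Z = 4, ρ = Z·M/(N_A·a³) = 4 × 60.28 / (6.022 × 10²³ × 5.087 × 10^-23) = 7.871 g/cm³.

7.87 g/cm³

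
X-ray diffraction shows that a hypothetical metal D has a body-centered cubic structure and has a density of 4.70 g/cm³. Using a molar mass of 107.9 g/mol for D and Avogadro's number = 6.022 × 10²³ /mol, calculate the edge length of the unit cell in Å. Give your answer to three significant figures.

With Z = 2 atoms per BCC cell, a³ = Z·M/(N_A·ρ) = 2 × 107.9 / (6.022 × 10²³ × 4.700 g/cm³) = 7.625 × 10^-23 cm³.
a = (7.625 × 10^-23)^(1/3) = 4.240 × 10^-8 cm = 4.24 Å.

4.24 Å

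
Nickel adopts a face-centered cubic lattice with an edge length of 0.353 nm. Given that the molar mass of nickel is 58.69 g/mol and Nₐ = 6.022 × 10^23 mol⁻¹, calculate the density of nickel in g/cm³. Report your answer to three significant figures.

8.86 g/cm³

An FCC unit cell contains Z = 4 atoms.
Cell volume: a³ = (0.353 nm)³ = (3.530 × 10^-8 cm)³ = 4.399 × 10^-23 cm³.
ρ = Z·M/(N_A·a³) = 4 × 58.69 / (6.022 × 10²³ × 4.399 × 10^-23) = 8.863 g/cm³.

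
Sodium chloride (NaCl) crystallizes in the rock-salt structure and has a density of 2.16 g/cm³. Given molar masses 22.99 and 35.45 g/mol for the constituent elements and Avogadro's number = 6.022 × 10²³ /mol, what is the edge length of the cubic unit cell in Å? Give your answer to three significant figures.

5.64 Å

M(NaCl) = 58.44 g/mol; Z = 4 formula units per cell.
a³ = Z·M/(N_A·ρ) = 4 × 58.44 / (6.022 × 10²³ × 2.16) = 1.797 × 10^-22 cm³, so a = 5.643 × 10^-8 cm = 5.64 Å.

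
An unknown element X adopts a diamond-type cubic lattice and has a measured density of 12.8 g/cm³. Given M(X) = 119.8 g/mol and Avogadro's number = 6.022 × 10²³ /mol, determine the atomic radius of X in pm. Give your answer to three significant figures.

For a diamond cubic cell (Z = 8), a³ = Z·M/(N_A·ρ) = 8 × 119.8 / (6.022 × 10²³ × 12.80) = 1.243 × 10^-22 cm³, so a = 4.991 × 10^-8 cm = 499.1 pm.
Nearest neighbors lie along the body diagonal with √3·a = 8r, so r = 0.2165 × a = 108 pm.

108 pm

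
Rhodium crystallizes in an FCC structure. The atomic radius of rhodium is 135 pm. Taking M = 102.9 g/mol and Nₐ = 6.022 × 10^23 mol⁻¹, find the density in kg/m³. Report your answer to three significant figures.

12300 kg/m³

In an FCC lattice, atoms touch along the face diagonal, so √2·a = 4r, giving a = 381.8 pm = 3.818 × 10^-8 cm.
With Z = 4, ρ = Z·M/(N_A·a³) = 4 × 102.9 / (6.022 × 10²³ × 5.567 × 10^-23) = 12.28 g/cm³ = 12300 kg/m³.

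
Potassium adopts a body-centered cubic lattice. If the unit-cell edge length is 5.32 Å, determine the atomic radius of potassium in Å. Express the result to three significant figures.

2.30 Å

In a BCC lattice, atoms touch along the body diagonal, so √3·a = 4r.
r = √3·a/4 = 1.7321 × 5.32 / 4 = 2.30 Å.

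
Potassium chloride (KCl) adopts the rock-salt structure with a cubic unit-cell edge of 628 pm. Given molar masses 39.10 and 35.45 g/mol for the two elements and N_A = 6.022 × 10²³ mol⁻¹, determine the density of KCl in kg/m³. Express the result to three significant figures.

The rock-salt structure contains Z = 4 formula units per cell; M(KCl) = 39.10 + 35.45 = 74.55 g/mol.
a³ = (6.280 × 10^-8 cm)³ = 2.477 × 10^-22 cm³.
ρ = 4 × 74.55 / (6.022 × 10²³ × 2.477 × 10^-22) = 1.999 g/cm³ = 2000 kg/m³.

2000 kg/m³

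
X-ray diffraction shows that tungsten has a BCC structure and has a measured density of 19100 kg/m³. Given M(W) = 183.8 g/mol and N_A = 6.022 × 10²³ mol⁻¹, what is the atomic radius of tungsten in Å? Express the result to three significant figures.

For a BCC cell (Z = 2), a³ = Z·M/(N_A·ρ) = 2 × 183.8 / (6.022 × 10²³ × 19.10) = 3.196 × 10^-23 cm³, so a = 3.173 × 10^-8 cm = 3.173 Å.
Atoms touch along the body diagonal, so √3·a = 4r, so r = 0.4330 × a = 1.37 Å.

1.37 Å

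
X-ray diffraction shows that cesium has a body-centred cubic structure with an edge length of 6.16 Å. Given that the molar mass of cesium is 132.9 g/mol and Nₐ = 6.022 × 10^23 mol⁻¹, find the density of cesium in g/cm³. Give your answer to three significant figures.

A BCC unit cell contains Z = 2 atoms.
Cell volume: a³ = (6.16 Å)³ = (6.160 × 10^-8 cm)³ = 2.337 × 10^-22 cm³.
ρ = Z·M/(N_A·a³) = 2 × 132.9 / (6.022 × 10²³ × 2.337 × 10^-22) = 1.888 g/cm³.

1.89 g/cm³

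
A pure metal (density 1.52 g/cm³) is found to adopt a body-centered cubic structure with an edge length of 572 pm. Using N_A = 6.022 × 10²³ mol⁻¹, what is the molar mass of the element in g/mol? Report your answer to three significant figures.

A BCC cell has Z = 2 atoms; a = 5.720 × 10^-8 cm.
M = ρ·N_A·a³/Z = 1.52 × 6.022 × 10²³ × 1.871 × 10^-22 / 2 = 85.7 g/mol.

85.7 g/mol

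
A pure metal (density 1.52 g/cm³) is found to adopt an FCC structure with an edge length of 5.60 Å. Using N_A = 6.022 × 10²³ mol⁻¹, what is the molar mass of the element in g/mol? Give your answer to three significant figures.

An FCC cell has Z = 4 atoms; a = 5.600 × 10^-8 cm.
M = ρ·N_A·a³/Z = 1.52 × 6.022 × 10²³ × 1.756 × 10^-22 / 4 = 40.2 g/mol.

40.2 g/mol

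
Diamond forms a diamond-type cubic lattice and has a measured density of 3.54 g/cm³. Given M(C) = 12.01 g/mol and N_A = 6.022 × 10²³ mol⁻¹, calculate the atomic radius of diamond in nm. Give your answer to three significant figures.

For a diamond cubic cell (Z = 8), a³ = Z·M/(N_A·ρ) = 8 × 12.01 / (6.022 × 10²³ × 3.540) = 4.507 × 10^-23 cm³, so a = 3.559 × 10^-8 cm = 0.3559 nm.
Nearest neighbors lie along the body diagonal with √3·a = 8r, so r = 0.2165 × a = 0.0770 nm.

0.0770 nm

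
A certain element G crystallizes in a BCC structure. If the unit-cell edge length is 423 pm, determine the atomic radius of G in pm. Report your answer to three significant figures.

In a BCC lattice, atoms touch along the body diagonal, so √3·a = 4r.
r = √3·a/4 = 1.7321 × 423 / 4 = 183 pm.

183 pm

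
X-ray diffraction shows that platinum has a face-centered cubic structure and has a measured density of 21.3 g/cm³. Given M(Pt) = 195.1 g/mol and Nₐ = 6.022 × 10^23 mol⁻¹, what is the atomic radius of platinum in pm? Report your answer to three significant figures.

For an FCC cell (Z = 4), a³ = Z·M/(N_A·ρ) = 4 × 195.1 / (6.022 × 10²³ × 21.30) = 6.084 × 10^-23 cm³, so a = 3.933 × 10^-8 cm = 393.3 pm.
Atoms touch along the face diagonal, so √2·a = 4r, so r = 0.3536 × a = 139 pm.

139 pm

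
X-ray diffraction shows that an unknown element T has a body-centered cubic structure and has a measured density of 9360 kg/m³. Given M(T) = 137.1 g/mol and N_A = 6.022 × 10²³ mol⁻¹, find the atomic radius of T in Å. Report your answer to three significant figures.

For a BCC cell (Z = 2), a³ = Z·M/(N_A·ρ) = 2 × 137.1 / (6.022 × 10²³ × 9.360) = 4.865 × 10^-23 cm³, so a = 3.650 × 10^-8 cm = 3.650 Å.
Atoms touch along the body diagonal, so √3·a = 4r, so r = 0.4330 × a = 1.58 Å.

1.58 Å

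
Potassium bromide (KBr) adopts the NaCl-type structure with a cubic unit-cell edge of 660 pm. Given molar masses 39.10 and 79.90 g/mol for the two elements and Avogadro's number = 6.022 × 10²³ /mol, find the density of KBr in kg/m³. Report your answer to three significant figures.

The NaCl-type structure contains Z = 4 formula units per cell; M(KBr) = 39.10 + 79.90 = 119.0 g/mol.
a³ = (6.600 × 10^-8 cm)³ = 2.875 × 10^-22 cm³.
ρ = 4 × 119.0 / (6.022 × 10²³ × 2.875 × 10^-22) = 2.749 g/cm³ = 2750 kg/m³.

2750 kg/m³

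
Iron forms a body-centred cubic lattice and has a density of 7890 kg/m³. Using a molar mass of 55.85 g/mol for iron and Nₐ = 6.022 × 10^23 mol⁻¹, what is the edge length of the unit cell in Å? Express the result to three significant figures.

2.86 Å

With Z = 2 atoms per BCC cell, a³ = Z·M/(N_A·ρ) = 2 × 55.85 / (6.022 × 10²³ × 7.890 g/cm³) = 2.351 × 10^-23 cm³.
a = (2.351 × 10^-23)^(1/3) = 2.865 × 10^-8 cm = 2.86 Å.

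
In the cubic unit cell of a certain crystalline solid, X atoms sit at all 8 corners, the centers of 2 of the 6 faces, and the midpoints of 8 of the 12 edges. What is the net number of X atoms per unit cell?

4

Corner atoms are shared by 8 cells (1/8 each), face atoms by 2 (1/2 each), edge atoms by 4 (1/4 each).
Net atoms = 8 × 1/8 + 2 × 1/2 + 8 × 1/4 = 1 + 1 + 2 = 4.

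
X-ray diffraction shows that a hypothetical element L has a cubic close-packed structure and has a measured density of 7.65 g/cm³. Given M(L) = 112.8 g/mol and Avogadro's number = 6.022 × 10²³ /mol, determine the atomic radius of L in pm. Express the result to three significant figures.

163 pm

For an FCC cell (Z = 4), a³ = Z·M/(N_A·ρ) = 4 × 112.8 / (6.022 × 10²³ × 7.650) = 9.794 × 10^-23 cm³, so a = 4.610 × 10^-8 cm = 461.0 pm.
Atoms touch along the face diagonal, so √2·a = 4r, so r = 0.3536 × a = 163 pm.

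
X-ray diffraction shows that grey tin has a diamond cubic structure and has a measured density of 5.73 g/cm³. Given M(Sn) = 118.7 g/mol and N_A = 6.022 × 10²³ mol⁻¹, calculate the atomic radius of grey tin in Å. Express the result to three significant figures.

For a diamond cubic cell (Z = 8), a³ = Z·M/(N_A·ρ) = 8 × 118.7 / (6.022 × 10²³ × 5.730) = 2.752 × 10^-22 cm³, so a = 6.505 × 10^-8 cm = 6.505 Å.
Nearest neighbors lie along the body diagonal with √3·a = 8r, so r = 0.2165 × a = 1.41 Å.

1.41 Å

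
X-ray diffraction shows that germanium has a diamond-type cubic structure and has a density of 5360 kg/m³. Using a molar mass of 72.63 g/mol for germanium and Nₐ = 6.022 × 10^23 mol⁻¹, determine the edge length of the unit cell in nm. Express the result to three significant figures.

0.565 nm

With Z = 8 atoms per diamond cubic cell, a³ = Z·M/(N_A·ρ) = 8 × 72.63 / (6.022 × 10²³ × 5.360 g/cm³) = 1.800 × 10^-22 cm³.
a = (1.800 × 10^-22)^(1/3) = 5.646 × 10^-8 cm = 0.565 nm.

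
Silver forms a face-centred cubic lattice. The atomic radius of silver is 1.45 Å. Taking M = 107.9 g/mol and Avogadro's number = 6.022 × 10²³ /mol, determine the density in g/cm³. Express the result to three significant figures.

In an FCC lattice, atoms touch along the face diagonal, so √2·a = 4r, giving a = 4.101 Å = 4.101 × 10^-8 cm.
With Z = 4, ρ = Z·M/(N_A·a³) = 4 × 107.9 / (6.022 × 10²³ × 6.898 × 10^-23) = 10.39 g/cm³.

10.4 g/cm³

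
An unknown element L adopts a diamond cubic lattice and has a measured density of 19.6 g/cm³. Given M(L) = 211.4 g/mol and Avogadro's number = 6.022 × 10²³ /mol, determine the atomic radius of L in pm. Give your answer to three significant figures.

113 pm

For a diamond cubic cell (Z = 8), a³ = Z·M/(N_A·ρ) = 8 × 211.4 / (6.022 × 10²³ × 19.60) = 1.433 × 10^-22 cm³, so a = 5.233 × 10^-8 cm = 523.3 pm.
Nearest neighbors lie along the body diagonal with √3·a = 8r, so r = 0.2165 × a = 113 pm.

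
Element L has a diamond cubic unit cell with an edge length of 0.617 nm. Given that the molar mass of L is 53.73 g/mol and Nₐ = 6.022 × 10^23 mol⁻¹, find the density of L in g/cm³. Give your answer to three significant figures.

3.04 g/cm³

A diamond cubic unit cell contains Z = 8 atoms.
Cell volume: a³ = (0.617 nm)³ = (6.170 × 10^-8 cm)³ = 2.349 × 10^-22 cm³.
ρ = Z·M/(N_A·a³) = 8 × 53.73 / (6.022 × 10²³ × 2.349 × 10^-22) = 3.039 g/cm³.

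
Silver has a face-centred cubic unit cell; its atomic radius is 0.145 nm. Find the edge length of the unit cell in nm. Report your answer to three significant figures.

0.410 nm

In an FCC lattice, atoms touch along the face diagonal, so √2·a = 4r.
a = 4r/√2 = 4 × 0.145 / 1.4142 = 0.410 nm.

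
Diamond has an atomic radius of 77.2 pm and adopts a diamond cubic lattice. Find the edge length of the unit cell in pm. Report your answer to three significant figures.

357 pm

In a diamond cubic lattice, nearest neighbors lie along the body diagonal with √3·a = 8r.
a = 8r/√3 = 8 × 77.2 / 1.7321 = 357 pm.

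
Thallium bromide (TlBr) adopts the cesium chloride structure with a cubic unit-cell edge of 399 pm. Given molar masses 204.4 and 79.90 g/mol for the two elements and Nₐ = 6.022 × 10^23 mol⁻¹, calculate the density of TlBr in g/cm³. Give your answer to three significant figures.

7.43 g/cm³

The cesium chloride structure contains Z = 1 formula unit per cell; M(TlBr) = 204.4 + 79.90 = 284.3 g/mol.
a³ = (3.990 × 10^-8 cm)³ = 6.352 × 10^-23 cm³.
ρ = 1 × 284.3 / (6.022 × 10²³ × 6.352 × 10^-23) = 7.432 g/cm³.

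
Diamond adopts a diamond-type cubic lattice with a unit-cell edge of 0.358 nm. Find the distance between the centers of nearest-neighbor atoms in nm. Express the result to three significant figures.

0.155 nm

In a diamond cubic structure, nearest neighbors lie along the body diagonal with √3·a = 8r; the nearest-neighbor distance equals 2r = 0.4330·a.
d = 0.4330 × 0.358 = 0.155 nm.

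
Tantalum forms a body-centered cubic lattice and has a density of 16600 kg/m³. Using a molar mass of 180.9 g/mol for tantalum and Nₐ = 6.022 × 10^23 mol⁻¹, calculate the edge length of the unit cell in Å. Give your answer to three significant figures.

3.31 Å

With Z = 2 atoms per BCC cell, a³ = Z·M/(N_A·ρ) = 2 × 180.9 / (6.022 × 10²³ × 16.60 g/cm³) = 3.619 × 10^-23 cm³.
a = (3.619 × 10^-23)^(1/3) = 3.308 × 10^-8 cm = 3.31 Å.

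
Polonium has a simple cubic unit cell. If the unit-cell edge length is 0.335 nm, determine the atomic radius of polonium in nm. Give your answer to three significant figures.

In a simple cubic lattice, atoms touch along the cell edge, so a = 2r.
r = a/2 = 0.335/2 = 0.168 nm.

0.168 nm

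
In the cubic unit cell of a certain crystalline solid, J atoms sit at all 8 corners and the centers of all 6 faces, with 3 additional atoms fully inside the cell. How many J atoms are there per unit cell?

7

Corner atoms are shared by 8 cells (1/8 each), face atoms by 2 (1/2 each), interior atoms are unshared.
Net atoms = 8 × 1/8 + 6 × 1/2 + 3 = 1 + 3 + 3 = 7.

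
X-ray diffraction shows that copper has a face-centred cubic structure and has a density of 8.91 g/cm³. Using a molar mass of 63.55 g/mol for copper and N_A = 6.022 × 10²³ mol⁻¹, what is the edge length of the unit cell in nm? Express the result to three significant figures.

0.362 nm

With Z = 4 atoms per FCC cell, a³ = Z·M/(N_A·ρ) = 4 × 63.55 / (6.022 × 10²³ × 8.910 g/cm³) = 4.738 × 10^-23 cm³.
a = (4.738 × 10^-23)^(1/3) = 3.618 × 10^-8 cm = 0.362 nm.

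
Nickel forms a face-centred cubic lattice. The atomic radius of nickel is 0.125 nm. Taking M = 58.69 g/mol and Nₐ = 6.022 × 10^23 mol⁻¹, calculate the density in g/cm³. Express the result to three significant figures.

8.82 g/cm³

In an FCC lattice, atoms touch along the face diagonal, so √2·a = 4r, giving a = 0.3536 nm = 3.536 × 10^-8 cm.
With Z = 4, ρ = Z·M/(N_A·a³) = 4 × 58.69 / (6.022 × 10²³ × 4.419 × 10^-23) = 8.821 g/cm³.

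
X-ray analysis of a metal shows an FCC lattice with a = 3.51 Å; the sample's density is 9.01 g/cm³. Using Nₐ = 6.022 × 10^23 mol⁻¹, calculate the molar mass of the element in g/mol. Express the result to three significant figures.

58.7 g/mol

An FCC cell has Z = 4 atoms; a = 3.510 × 10^-8 cm.
M = ρ·N_A·a³/Z = 9.01 × 6.022 × 10²³ × 4.324 × 10^-23 / 4 = 58.7 g/mol.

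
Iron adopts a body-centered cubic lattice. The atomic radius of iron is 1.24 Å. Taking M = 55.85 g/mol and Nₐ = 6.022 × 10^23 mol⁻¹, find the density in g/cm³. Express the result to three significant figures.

7.90 g/cm³

In a BCC lattice, atoms touch along the body diagonal, so √3·a = 4r, giving a = 2.864 Å = 2.864 × 10^-8 cm.
With Z = 2, ρ = Z·M/(N_A·a³) = 2 × 55.85 / (6.022 × 10²³ × 2.348 × 10^-23) = 7.899 g/cm³.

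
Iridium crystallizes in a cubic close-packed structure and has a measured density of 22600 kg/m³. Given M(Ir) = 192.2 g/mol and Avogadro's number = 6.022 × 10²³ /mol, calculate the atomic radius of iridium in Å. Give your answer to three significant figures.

1.36 Å

For an FCC cell (Z = 4), a³ = Z·M/(N_A·ρ) = 4 × 192.2 / (6.022 × 10²³ × 22.60) = 5.649 × 10^-23 cm³, so a = 3.837 × 10^-8 cm = 3.837 Å.
Atoms touch along the face diagonal, so √2·a = 4r, so r = 0.3536 × a = 1.36 Å.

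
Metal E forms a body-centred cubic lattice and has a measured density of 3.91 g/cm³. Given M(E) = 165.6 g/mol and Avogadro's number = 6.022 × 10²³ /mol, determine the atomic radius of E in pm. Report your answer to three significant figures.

For a BCC cell (Z = 2), a³ = Z·M/(N_A·ρ) = 2 × 165.6 / (6.022 × 10²³ × 3.910) = 1.407 × 10^-22 cm³, so a = 5.201 × 10^-8 cm = 520.1 pm.
Atoms touch along the body diagonal, so √3·a = 4r, so r = 0.4330 × a = 225 pm.

225 pm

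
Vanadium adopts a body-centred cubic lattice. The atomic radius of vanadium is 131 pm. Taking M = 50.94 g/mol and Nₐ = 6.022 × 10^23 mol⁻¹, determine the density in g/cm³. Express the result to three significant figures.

In a BCC lattice, atoms touch along the body diagonal, so √3·a = 4r, giving a = 302.5 pm = 3.025 × 10^-8 cm.
With Z = 2, ρ = Z·M/(N_A·a³) = 2 × 50.94 / (6.022 × 10²³ × 2.769 × 10^-23) = 6.110 g/cm³.

6.11 g/cm³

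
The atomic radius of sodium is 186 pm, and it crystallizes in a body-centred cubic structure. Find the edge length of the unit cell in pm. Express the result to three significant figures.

430 pm

In a BCC lattice, atoms touch along the body diagonal, so √3·a = 4r.
a = 4r/√3 = 4 × 186 / 1.7321 = 430 pm.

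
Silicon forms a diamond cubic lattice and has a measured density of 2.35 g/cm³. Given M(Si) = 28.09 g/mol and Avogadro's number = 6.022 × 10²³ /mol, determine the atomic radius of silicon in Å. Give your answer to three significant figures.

For a diamond cubic cell (Z = 8), a³ = Z·M/(N_A·ρ) = 8 × 28.09 / (6.022 × 10²³ × 2.350) = 1.588 × 10^-22 cm³, so a = 5.415 × 10^-8 cm = 5.415 Å.
Nearest neighbors lie along the body diagonal with √3·a = 8r, so r = 0.2165 × a = 1.17 Å.

1.17 Å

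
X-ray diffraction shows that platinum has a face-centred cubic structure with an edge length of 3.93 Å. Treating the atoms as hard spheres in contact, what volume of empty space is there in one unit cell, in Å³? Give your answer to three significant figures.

In an FCC lattice atoms touch along the face diagonal, so √2·a = 4r, so r = 0.3536a = 1.389 Å.
V_cell = a³ = 60.70 Å³; V_atoms = 4 × (4/3)πr³ = 44.95 Å³.
Empty space = 60.70 − 44.95 = 15.8 Å³.

15.8 Å³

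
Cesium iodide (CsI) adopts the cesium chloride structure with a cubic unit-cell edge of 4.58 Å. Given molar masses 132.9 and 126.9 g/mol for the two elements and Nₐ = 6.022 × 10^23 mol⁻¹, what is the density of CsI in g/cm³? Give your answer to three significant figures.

The cesium chloride structure contains Z = 1 formula unit per cell; M(CsI) = 132.9 + 126.9 = 259.8 g/mol.
a³ = (4.580 × 10^-8 cm)³ = 9.607 × 10^-23 cm³.
ρ = 1 × 259.8 / (6.022 × 10²³ × 9.607 × 10^-23) = 4.491 g/cm³.

4.49 g/cm³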